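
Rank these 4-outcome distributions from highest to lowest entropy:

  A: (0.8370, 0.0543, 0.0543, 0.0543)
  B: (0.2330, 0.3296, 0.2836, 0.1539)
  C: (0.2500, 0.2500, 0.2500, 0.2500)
C > B > A

Key insight: Entropy is maximized by uniform distributions and minimized by concentrated distributions.

- Uniform distributions have maximum entropy log₂(4) = 2.0000 bits
- The more "peaked" or concentrated a distribution, the lower its entropy

Entropies:
  H(A) = 0.8998 bits
  H(B) = 1.9485 bits
  H(C) = 2.0000 bits

Ranking: C > B > A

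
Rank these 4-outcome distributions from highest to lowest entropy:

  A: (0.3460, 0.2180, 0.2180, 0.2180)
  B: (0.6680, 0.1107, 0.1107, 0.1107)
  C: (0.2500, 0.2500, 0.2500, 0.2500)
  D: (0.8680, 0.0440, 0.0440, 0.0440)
C > A > B > D

Key insight: Entropy is maximized by uniform distributions and minimized by concentrated distributions.

Entropies:
  H(A) = 1.9670 bits
  H(B) = 1.4432 bits
  H(C) = 2.0000 bits
  H(D) = 0.7721 bits

Ranking: C > A > B > D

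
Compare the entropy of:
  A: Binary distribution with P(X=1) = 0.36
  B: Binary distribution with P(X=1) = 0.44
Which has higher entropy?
B

For binary distributions, entropy is maximized at p=0.5 and decreases as p moves toward 0 or 1.

H(A) = H(0.36) = 0.9427 bits
H(B) = H(0.44) = 0.9896 bits

Distribution B (p=0.44) is closer to uniform (p=0.5), so it has higher entropy.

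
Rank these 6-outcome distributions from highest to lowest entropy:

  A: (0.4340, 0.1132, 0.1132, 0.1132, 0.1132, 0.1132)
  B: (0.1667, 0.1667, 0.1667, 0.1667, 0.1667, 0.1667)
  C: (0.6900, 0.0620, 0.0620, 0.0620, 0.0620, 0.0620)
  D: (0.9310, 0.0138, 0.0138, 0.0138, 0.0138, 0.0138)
B > A > C > D

Key insight: Entropy is maximized by uniform distributions and minimized by concentrated distributions.

Entropies:
  H(A) = 2.3016 bits
  H(B) = 2.5850 bits
  H(C) = 1.6130 bits
  H(D) = 0.5224 bits

Ranking: B > A > C > D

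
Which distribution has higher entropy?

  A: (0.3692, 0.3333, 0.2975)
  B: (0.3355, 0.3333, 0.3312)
B

Both distributions are close to uniform, making this a harder comparison.

H(A) = 1.5794 bits
H(B) = 1.5849 bits

The distribution closer to uniform has higher entropy.
Answer: B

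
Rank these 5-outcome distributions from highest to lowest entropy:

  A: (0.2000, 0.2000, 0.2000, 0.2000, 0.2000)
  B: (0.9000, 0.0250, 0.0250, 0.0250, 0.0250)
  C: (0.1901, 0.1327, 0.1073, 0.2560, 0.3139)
A > C > B

Key insight: Entropy is maximized by uniform distributions and minimized by concentrated distributions.

- Uniform distributions have maximum entropy log₂(5) = 2.3219 bits
- The more "peaked" or concentrated a distribution, the lower its entropy

Entropies:
  H(A) = 2.3219 bits
  H(B) = 0.6690 bits
  H(C) = 2.2155 bits

Ranking: A > C > B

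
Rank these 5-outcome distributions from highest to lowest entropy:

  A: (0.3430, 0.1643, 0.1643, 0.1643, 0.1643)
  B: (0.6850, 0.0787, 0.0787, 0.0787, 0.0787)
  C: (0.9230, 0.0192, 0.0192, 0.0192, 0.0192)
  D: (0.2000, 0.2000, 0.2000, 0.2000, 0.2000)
D > A > B > C

Key insight: Entropy is maximized by uniform distributions and minimized by concentrated distributions.

Entropies:
  H(A) = 2.2417 bits
  H(B) = 1.5289 bits
  H(C) = 0.5455 bits
  H(D) = 2.3219 bits

Ranking: D > A > B > C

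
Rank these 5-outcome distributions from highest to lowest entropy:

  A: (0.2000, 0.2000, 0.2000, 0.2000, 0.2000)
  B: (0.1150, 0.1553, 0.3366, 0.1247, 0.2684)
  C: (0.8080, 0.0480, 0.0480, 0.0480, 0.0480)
A > B > C

Key insight: Entropy is maximized by uniform distributions and minimized by concentrated distributions.

- Uniform distributions have maximum entropy log₂(5) = 2.3219 bits
- The more "peaked" or concentrated a distribution, the lower its entropy

Entropies:
  H(A) = 2.3219 bits
  H(B) = 2.1887 bits
  H(C) = 1.0896 bits

Ranking: A > B > C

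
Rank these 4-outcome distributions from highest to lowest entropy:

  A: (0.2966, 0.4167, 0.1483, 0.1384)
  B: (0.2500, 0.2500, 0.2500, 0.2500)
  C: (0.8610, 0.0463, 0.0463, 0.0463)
B > A > C

Key insight: Entropy is maximized by uniform distributions and minimized by concentrated distributions.

- Uniform distributions have maximum entropy log₂(4) = 2.0000 bits
- The more "peaked" or concentrated a distribution, the lower its entropy

Entropies:
  H(A) = 1.8495 bits
  H(B) = 2.0000 bits
  H(C) = 0.8019 bits

Ranking: B > A > C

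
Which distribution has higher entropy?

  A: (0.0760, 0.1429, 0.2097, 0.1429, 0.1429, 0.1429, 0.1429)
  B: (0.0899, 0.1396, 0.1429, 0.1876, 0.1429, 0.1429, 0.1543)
B

Both distributions are close to uniform, making this a harder comparison.

H(A) = 2.7604 bits
H(B) = 2.7811 bits

The distribution closer to uniform has higher entropy.
Answer: B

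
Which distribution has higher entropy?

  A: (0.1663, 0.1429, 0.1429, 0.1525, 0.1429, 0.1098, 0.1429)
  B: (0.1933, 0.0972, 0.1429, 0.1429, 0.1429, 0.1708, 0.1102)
A

Both distributions are close to uniform, making this a harder comparison.

H(A) = 2.7982 bits
H(B) = 2.7743 bits

The distribution closer to uniform has higher entropy.
Answer: A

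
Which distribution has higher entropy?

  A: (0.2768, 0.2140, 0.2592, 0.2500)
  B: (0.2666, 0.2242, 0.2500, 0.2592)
B

Both distributions are close to uniform, making this a harder comparison.

H(A) = 1.9938 bits
H(B) = 1.9970 bits

The distribution closer to uniform has higher entropy.
Answer: B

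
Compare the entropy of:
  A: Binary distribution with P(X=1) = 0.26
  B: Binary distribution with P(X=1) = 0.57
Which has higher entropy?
B

For binary distributions, entropy is maximized at p=0.5 and decreases as p moves toward 0 or 1.

H(A) = H(0.26) = 0.8267 bits
H(B) = H(0.57) = 0.9858 bits

Distribution B (p=0.57) is closer to uniform (p=0.5), so it has higher entropy.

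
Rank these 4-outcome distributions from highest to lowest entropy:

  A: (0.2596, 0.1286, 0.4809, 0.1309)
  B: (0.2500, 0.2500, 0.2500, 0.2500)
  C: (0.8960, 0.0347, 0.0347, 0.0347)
B > A > C

Key insight: Entropy is maximized by uniform distributions and minimized by concentrated distributions.

- Uniform distributions have maximum entropy log₂(4) = 2.0000 bits
- The more "peaked" or concentrated a distribution, the lower its entropy

Entropies:
  H(A) = 1.7776 bits
  H(B) = 2.0000 bits
  H(C) = 0.6464 bits

Ranking: B > A > C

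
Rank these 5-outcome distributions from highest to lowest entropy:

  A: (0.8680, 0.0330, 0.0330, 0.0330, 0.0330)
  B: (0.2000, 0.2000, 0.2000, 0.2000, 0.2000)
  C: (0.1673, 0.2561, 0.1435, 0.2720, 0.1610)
B > C > A

Key insight: Entropy is maximized by uniform distributions and minimized by concentrated distributions.

- Uniform distributions have maximum entropy log₂(5) = 2.3219 bits
- The more "peaked" or concentrated a distribution, the lower its entropy

Entropies:
  H(A) = 0.8269 bits
  H(B) = 2.3219 bits
  H(C) = 2.2720 bits

Ranking: B > C > A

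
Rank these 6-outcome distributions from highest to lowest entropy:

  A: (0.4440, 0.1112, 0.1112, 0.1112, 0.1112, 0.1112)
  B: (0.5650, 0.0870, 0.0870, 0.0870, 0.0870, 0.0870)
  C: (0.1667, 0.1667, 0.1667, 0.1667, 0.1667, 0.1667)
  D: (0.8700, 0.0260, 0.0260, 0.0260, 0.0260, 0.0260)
C > A > B > D

Key insight: Entropy is maximized by uniform distributions and minimized by concentrated distributions.

Entropies:
  H(A) = 2.2819 bits
  H(B) = 1.9978 bits
  H(C) = 2.5850 bits
  H(D) = 0.8593 bits

Ranking: C > A > B > D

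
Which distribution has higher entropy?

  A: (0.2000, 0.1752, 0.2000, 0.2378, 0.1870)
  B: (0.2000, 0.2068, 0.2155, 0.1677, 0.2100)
B

Both distributions are close to uniform, making this a harder comparison.

H(A) = 2.3141 bits
H(B) = 2.3166 bits

The distribution closer to uniform has higher entropy.
Answer: B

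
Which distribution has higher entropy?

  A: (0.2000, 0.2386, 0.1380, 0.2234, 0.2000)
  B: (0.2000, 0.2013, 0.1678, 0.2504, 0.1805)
B

Both distributions are close to uniform, making this a harder comparison.

H(A) = 2.2994 bits
H(B) = 2.3081 bits

The distribution closer to uniform has higher entropy.
Answer: B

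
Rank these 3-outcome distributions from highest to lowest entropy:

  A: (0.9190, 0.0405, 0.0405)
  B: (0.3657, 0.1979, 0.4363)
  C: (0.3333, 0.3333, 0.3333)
C > B > A

Key insight: Entropy is maximized by uniform distributions and minimized by concentrated distributions.

- Uniform distributions have maximum entropy log₂(3) = 1.5850 bits
- The more "peaked" or concentrated a distribution, the lower its entropy

Entropies:
  H(A) = 0.4867 bits
  H(B) = 1.5154 bits
  H(C) = 1.5850 bits

Ranking: C > B > A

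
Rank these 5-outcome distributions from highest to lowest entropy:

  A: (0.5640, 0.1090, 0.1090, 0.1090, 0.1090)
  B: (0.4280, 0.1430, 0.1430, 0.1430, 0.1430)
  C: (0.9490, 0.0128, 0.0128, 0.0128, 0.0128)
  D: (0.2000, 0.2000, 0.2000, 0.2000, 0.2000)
D > B > A > C

Key insight: Entropy is maximized by uniform distributions and minimized by concentrated distributions.

Entropies:
  H(A) = 1.8601 bits
  H(B) = 2.1290 bits
  H(C) = 0.3926 bits
  H(D) = 2.3219 bits

Ranking: D > B > A > C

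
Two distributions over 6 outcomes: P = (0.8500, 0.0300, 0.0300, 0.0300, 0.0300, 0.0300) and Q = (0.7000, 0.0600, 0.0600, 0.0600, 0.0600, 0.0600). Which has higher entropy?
Q

P is highly concentrated on one outcome (85%), making it nearly deterministic. Q spreads its mass more evenly (max 70%). The more spread-out distribution has higher entropy: H(P) ≈ 0.958 bits, H(Q) ≈ 1.578 bits.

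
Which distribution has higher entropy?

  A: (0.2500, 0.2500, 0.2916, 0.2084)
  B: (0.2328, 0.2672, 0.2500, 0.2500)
B

Both distributions are close to uniform, making this a harder comparison.

H(A) = 1.9900 bits
H(B) = 1.9983 bits

The distribution closer to uniform has higher entropy.
Answer: B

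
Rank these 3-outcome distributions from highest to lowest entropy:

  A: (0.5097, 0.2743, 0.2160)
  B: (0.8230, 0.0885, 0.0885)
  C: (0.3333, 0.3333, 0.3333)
C > A > B

Key insight: Entropy is maximized by uniform distributions and minimized by concentrated distributions.

- Uniform distributions have maximum entropy log₂(3) = 1.5850 bits
- The more "peaked" or concentrated a distribution, the lower its entropy

Entropies:
  H(A) = 1.4850 bits
  H(B) = 0.8505 bits
  H(C) = 1.5850 bits

Ranking: C > A > B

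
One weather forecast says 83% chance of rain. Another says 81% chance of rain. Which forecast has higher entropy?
81% forecast

Treat each forecast as a Bernoulli distribution. Binary entropy is maximized at p=0.5 and falls off symmetrically toward 0 or 1. The 81% forecast is closer to 50%, so it is more uncertain. H(83%) ≈ 0.658 bits, H(81%) ≈ 0.701 bits.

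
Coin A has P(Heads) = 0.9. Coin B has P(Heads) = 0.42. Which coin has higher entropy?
B

For binary distributions, entropy is maximized at p=0.5 and decreases as p moves toward 0 or 1.

H(A) = H(0.9) = 0.4690 bits
H(B) = H(0.42) = 0.9815 bits

Distribution B (p=0.42) is closer to uniform (p=0.5), so it has higher entropy.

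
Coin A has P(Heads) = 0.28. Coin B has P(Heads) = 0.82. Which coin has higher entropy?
A

For binary distributions, entropy is maximized at p=0.5 and decreases as p moves toward 0 or 1.

H(A) = H(0.28) = 0.8555 bits
H(B) = H(0.82) = 0.6801 bits

Distribution A (p=0.28) is closer to uniform (p=0.5), so it has higher entropy.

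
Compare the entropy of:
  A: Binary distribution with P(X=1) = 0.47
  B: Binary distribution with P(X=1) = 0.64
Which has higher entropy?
A

For binary distributions, entropy is maximized at p=0.5 and decreases as p moves toward 0 or 1.

H(A) = H(0.47) = 0.9974 bits
H(B) = H(0.64) = 0.9427 bits

Distribution A (p=0.47) is closer to uniform (p=0.5), so it has higher entropy.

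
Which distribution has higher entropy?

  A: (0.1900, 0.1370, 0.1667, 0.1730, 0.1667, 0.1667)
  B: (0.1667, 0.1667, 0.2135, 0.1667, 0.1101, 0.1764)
A

Both distributions are close to uniform, making this a harder comparison.

H(A) = 2.5785 bits
H(B) = 2.5601 bits

The distribution closer to uniform has higher entropy.
Answer: A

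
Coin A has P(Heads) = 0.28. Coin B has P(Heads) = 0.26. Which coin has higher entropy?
A

For binary distributions, entropy is maximized at p=0.5 and decreases as p moves toward 0 or 1.

H(A) = H(0.28) = 0.8555 bits
H(B) = H(0.26) = 0.8267 bits

Distribution A (p=0.28) is closer to uniform (p=0.5), so it has higher entropy.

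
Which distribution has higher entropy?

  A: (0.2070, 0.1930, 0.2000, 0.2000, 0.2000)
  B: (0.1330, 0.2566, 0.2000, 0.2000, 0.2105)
A

Both distributions are close to uniform, making this a harder comparison.

H(A) = 2.3216 bits
H(B) = 2.2926 bits

The distribution closer to uniform has higher entropy.
Answer: A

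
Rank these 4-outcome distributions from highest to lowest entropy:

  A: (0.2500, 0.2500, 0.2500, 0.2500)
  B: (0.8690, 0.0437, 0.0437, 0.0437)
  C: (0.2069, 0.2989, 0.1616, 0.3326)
A > C > B

Key insight: Entropy is maximized by uniform distributions and minimized by concentrated distributions.

- Uniform distributions have maximum entropy log₂(4) = 2.0000 bits
- The more "peaked" or concentrated a distribution, the lower its entropy

Entropies:
  H(A) = 2.0000 bits
  H(B) = 0.7678 bits
  H(C) = 1.9442 bits

Ranking: A > C > B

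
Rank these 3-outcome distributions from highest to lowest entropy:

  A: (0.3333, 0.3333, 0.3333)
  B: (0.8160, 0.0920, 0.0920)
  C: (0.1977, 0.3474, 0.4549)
A > C > B

Key insight: Entropy is maximized by uniform distributions and minimized by concentrated distributions.

- Uniform distributions have maximum entropy log₂(3) = 1.5850 bits
- The more "peaked" or concentrated a distribution, the lower its entropy

Entropies:
  H(A) = 1.5850 bits
  H(B) = 0.8727 bits
  H(C) = 1.5091 bits

Ranking: A > C > B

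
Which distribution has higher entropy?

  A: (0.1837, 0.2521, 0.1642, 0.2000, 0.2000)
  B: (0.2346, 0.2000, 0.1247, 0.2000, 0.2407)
A

Both distributions are close to uniform, making this a harder comparison.

H(A) = 2.3070 bits
H(B) = 2.2886 bits

The distribution closer to uniform has higher entropy.
Answer: A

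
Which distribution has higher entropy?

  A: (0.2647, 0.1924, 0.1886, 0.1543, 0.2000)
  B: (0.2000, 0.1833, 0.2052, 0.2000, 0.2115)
B

Both distributions are close to uniform, making this a harder comparison.

H(A) = 2.2994 bits
H(B) = 2.3203 bits

The distribution closer to uniform has higher entropy.
Answer: B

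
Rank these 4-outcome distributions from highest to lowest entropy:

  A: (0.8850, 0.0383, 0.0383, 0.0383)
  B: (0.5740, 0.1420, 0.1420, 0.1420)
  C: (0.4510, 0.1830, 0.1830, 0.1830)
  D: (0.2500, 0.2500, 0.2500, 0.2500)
D > C > B > A

Key insight: Entropy is maximized by uniform distributions and minimized by concentrated distributions.

Entropies:
  H(A) = 0.6971 bits
  H(B) = 1.6593 bits
  H(C) = 1.8632 bits
  H(D) = 2.0000 bits

Ranking: D > C > B > A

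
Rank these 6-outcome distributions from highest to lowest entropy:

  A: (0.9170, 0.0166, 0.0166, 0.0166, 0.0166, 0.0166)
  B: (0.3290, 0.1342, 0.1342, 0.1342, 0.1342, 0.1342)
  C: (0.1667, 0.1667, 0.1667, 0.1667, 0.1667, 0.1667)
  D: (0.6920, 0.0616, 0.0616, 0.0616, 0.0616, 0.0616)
C > B > D > A

Key insight: Entropy is maximized by uniform distributions and minimized by concentrated distributions.

Entropies:
  H(A) = 0.6054 bits
  H(B) = 2.4719 bits
  H(C) = 2.5850 bits
  H(D) = 1.6060 bits

Ranking: C > B > D > A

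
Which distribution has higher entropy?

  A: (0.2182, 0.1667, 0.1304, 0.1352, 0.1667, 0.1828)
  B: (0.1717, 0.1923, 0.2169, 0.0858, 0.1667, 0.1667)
A

Both distributions are close to uniform, making this a harder comparison.

H(A) = 2.5627 bits
H(B) = 2.5377 bits

The distribution closer to uniform has higher entropy.
Answer: A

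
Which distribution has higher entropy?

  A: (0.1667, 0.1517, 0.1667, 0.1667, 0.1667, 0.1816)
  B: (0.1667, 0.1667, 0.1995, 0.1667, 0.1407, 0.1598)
A

Both distributions are close to uniform, making this a harder comparison.

H(A) = 2.5830 bits
H(B) = 2.5773 bits

The distribution closer to uniform has higher entropy.
Answer: A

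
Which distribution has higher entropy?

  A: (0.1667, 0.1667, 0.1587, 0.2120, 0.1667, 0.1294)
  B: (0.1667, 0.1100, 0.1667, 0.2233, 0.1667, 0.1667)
A

Both distributions are close to uniform, making this a harder comparison.

H(A) = 2.5700 bits
H(B) = 2.5566 bits

The distribution closer to uniform has higher entropy.
Answer: A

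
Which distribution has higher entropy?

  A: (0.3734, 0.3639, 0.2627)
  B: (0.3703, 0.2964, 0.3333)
B

Both distributions are close to uniform, making this a harder comparison.

H(A) = 1.5680 bits
H(B) = 1.5790 bits

The distribution closer to uniform has higher entropy.
Answer: B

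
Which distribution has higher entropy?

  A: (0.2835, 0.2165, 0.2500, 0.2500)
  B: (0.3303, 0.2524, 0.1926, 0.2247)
A

Both distributions are close to uniform, making this a harder comparison.

H(A) = 1.9935 bits
H(B) = 1.9709 bits

The distribution closer to uniform has higher entropy.
Answer: A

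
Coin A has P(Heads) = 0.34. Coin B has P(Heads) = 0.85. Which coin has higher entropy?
A

For binary distributions, entropy is maximized at p=0.5 and decreases as p moves toward 0 or 1.

H(A) = H(0.34) = 0.9248 bits
H(B) = H(0.85) = 0.6098 bits

Distribution A (p=0.34) is closer to uniform (p=0.5), so it has higher entropy.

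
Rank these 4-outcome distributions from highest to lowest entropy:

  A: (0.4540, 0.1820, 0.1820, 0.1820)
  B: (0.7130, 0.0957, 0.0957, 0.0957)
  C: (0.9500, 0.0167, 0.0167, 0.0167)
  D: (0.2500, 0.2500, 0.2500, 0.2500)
D > A > B > C

Key insight: Entropy is maximized by uniform distributions and minimized by concentrated distributions.

Entropies:
  H(A) = 1.8593 bits
  H(B) = 1.3197 bits
  H(C) = 0.3656 bits
  H(D) = 2.0000 bits

Ranking: D > A > B > C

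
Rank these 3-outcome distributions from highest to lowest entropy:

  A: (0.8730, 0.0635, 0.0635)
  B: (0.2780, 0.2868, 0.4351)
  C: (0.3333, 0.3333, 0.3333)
C > B > A

Key insight: Entropy is maximized by uniform distributions and minimized by concentrated distributions.

- Uniform distributions have maximum entropy log₂(3) = 1.5850 bits
- The more "peaked" or concentrated a distribution, the lower its entropy

Entropies:
  H(A) = 0.6762 bits
  H(B) = 1.5526 bits
  H(C) = 1.5850 bits

Ranking: C > B > A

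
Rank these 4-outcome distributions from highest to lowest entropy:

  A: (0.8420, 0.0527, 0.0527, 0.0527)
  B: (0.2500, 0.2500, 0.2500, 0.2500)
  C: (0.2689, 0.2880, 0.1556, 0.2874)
B > C > A

Key insight: Entropy is maximized by uniform distributions and minimized by concentrated distributions.

- Uniform distributions have maximum entropy log₂(4) = 2.0000 bits
- The more "peaked" or concentrated a distribution, the lower its entropy

Entropies:
  H(A) = 0.8799 bits
  H(B) = 2.0000 bits
  H(C) = 1.9614 bits

Ranking: B > C > A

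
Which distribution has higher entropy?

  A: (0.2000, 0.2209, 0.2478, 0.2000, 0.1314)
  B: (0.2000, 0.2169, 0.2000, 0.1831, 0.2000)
B

Both distributions are close to uniform, making this a harder comparison.

H(A) = 2.2934 bits
H(B) = 2.3199 bits

The distribution closer to uniform has higher entropy.
Answer: B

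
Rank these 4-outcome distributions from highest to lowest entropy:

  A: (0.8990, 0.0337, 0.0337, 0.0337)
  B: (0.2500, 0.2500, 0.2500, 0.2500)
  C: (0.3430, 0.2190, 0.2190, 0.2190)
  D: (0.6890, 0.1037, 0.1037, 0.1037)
B > C > D > A

Key insight: Entropy is maximized by uniform distributions and minimized by concentrated distributions.

Entropies:
  H(A) = 0.6322 bits
  H(B) = 2.0000 bits
  H(C) = 1.9690 bits
  H(D) = 1.3872 bits

Ranking: B > C > D > A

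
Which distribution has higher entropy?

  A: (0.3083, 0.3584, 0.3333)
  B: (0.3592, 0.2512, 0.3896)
A

Both distributions are close to uniform, making this a harder comparison.

H(A) = 1.5822 bits
H(B) = 1.5611 bits

The distribution closer to uniform has higher entropy.
Answer: A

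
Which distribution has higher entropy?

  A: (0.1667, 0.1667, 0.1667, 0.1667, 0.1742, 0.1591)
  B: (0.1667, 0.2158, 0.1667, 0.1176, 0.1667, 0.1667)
A

Both distributions are close to uniform, making this a harder comparison.

H(A) = 2.5845 bits
H(B) = 2.5638 bits

The distribution closer to uniform has higher entropy.
Answer: A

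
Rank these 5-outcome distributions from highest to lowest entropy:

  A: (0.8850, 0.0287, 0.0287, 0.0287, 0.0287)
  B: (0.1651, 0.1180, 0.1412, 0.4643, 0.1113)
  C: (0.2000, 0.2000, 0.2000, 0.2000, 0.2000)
C > B > A

Key insight: Entropy is maximized by uniform distributions and minimized by concentrated distributions.

- Uniform distributions have maximum entropy log₂(5) = 2.3219 bits
- The more "peaked" or concentrated a distribution, the lower its entropy

Entropies:
  H(A) = 0.7448 bits
  H(B) = 2.0581 bits
  H(C) = 2.3219 bits

Ranking: C > B > A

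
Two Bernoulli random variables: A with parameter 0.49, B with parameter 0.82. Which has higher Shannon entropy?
A

For binary distributions, entropy is maximized at p=0.5 and decreases as p moves toward 0 or 1.

H(A) = H(0.49) = 0.9997 bits
H(B) = H(0.82) = 0.6801 bits

Distribution A (p=0.49) is closer to uniform (p=0.5), so it has higher entropy.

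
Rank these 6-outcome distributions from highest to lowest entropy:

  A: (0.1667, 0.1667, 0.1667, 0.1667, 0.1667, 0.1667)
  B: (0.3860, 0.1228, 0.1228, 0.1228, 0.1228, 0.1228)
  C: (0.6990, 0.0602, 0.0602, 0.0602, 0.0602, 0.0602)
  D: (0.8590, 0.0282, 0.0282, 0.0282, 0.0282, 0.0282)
A > B > C > D

Key insight: Entropy is maximized by uniform distributions and minimized by concentrated distributions.

Entropies:
  H(A) = 2.5850 bits
  H(B) = 2.3878 bits
  H(C) = 1.5814 bits
  H(D) = 0.9142 bits

Ranking: A > B > C > D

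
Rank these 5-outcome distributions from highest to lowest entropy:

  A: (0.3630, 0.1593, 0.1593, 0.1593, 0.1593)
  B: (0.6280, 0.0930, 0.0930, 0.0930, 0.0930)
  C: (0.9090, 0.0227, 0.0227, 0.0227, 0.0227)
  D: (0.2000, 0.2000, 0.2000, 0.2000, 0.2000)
D > A > B > C

Key insight: Entropy is maximized by uniform distributions and minimized by concentrated distributions.

Entropies:
  H(A) = 2.2191 bits
  H(B) = 1.6962 bits
  H(C) = 0.6218 bits
  H(D) = 2.3219 bits

Ranking: D > A > B > C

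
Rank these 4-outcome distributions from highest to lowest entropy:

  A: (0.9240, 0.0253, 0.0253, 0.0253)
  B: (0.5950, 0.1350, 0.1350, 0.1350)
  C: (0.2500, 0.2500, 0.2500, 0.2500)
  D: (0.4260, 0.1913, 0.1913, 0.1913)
C > D > B > A

Key insight: Entropy is maximized by uniform distributions and minimized by concentrated distributions.

Entropies:
  H(A) = 0.5084 bits
  H(B) = 1.6157 bits
  H(C) = 2.0000 bits
  H(D) = 1.8939 bits

Ranking: C > D > B > A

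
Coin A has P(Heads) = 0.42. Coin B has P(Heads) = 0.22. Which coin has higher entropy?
A

For binary distributions, entropy is maximized at p=0.5 and decreases as p moves toward 0 or 1.

H(A) = H(0.42) = 0.9815 bits
H(B) = H(0.22) = 0.7602 bits

Distribution A (p=0.42) is closer to uniform (p=0.5), so it has higher entropy.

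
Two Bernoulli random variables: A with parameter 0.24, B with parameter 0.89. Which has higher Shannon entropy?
A

For binary distributions, entropy is maximized at p=0.5 and decreases as p moves toward 0 or 1.

H(A) = H(0.24) = 0.7950 bits
H(B) = H(0.89) = 0.4999 bits

Distribution A (p=0.24) is closer to uniform (p=0.5), so it has higher entropy.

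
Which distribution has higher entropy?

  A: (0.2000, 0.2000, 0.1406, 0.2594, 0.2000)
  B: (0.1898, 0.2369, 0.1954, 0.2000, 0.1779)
B

Both distributions are close to uniform, making this a harder comparison.

H(A) = 2.2961 bits
H(B) = 2.3150 bits

The distribution closer to uniform has higher entropy.
Answer: B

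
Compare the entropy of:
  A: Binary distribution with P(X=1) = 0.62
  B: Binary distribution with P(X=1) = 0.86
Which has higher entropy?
A

For binary distributions, entropy is maximized at p=0.5 and decreases as p moves toward 0 or 1.

H(A) = H(0.62) = 0.9580 bits
H(B) = H(0.86) = 0.5842 bits

Distribution A (p=0.62) is closer to uniform (p=0.5), so it has higher entropy.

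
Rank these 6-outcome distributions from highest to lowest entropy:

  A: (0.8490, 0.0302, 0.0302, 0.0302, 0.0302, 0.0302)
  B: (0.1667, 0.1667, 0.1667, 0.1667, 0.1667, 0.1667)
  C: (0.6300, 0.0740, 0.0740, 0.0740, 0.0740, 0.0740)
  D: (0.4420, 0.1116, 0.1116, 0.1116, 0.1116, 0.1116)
B > D > C > A

Key insight: Entropy is maximized by uniform distributions and minimized by concentrated distributions.

Entropies:
  H(A) = 0.9629 bits
  H(B) = 2.5850 bits
  H(C) = 1.8098 bits
  H(D) = 2.2859 bits

Ranking: B > D > C > A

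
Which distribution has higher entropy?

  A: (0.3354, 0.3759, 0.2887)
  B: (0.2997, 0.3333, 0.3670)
B

Both distributions are close to uniform, making this a harder comparison.

H(A) = 1.5767 bits
H(B) = 1.5801 bits

The distribution closer to uniform has higher entropy.
Answer: B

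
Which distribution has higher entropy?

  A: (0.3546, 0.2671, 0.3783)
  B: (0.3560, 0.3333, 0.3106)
B

Both distributions are close to uniform, making this a harder comparison.

H(A) = 1.5696 bits
H(B) = 1.5827 bits

The distribution closer to uniform has higher entropy.
Answer: B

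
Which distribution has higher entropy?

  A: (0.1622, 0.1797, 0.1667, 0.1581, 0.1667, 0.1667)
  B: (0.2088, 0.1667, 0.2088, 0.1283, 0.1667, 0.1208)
A

Both distributions are close to uniform, making this a harder comparison.

H(A) = 2.5838 bits
H(B) = 2.5537 bits

The distribution closer to uniform has higher entropy.
Answer: A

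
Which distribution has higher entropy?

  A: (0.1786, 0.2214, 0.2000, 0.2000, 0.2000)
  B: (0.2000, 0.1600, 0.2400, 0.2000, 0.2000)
A

Both distributions are close to uniform, making this a harder comparison.

H(A) = 2.3186 bits
H(B) = 2.3103 bits

The distribution closer to uniform has higher entropy.
Answer: A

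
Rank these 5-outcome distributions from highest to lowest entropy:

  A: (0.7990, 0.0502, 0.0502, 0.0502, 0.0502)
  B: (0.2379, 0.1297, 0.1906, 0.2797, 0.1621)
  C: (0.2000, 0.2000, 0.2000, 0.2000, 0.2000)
C > B > A

Key insight: Entropy is maximized by uniform distributions and minimized by concentrated distributions.

- Uniform distributions have maximum entropy log₂(5) = 2.3219 bits
- The more "peaked" or concentrated a distribution, the lower its entropy

Entropies:
  H(A) = 1.1259 bits
  H(B) = 2.2704 bits
  H(C) = 2.3219 bits

Ranking: C > B > A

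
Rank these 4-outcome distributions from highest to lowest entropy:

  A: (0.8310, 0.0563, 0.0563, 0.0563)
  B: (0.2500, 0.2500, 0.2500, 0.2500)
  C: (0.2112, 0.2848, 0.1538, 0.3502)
B > C > A

Key insight: Entropy is maximized by uniform distributions and minimized by concentrated distributions.

- Uniform distributions have maximum entropy log₂(4) = 2.0000 bits
- The more "peaked" or concentrated a distribution, the lower its entropy

Entropies:
  H(A) = 0.9233 bits
  H(B) = 2.0000 bits
  H(C) = 1.9353 bits

Ranking: B > C > A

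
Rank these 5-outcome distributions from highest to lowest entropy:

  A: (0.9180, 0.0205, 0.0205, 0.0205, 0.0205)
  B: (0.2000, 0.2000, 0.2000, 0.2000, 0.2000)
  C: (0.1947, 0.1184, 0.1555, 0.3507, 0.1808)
B > C > A

Key insight: Entropy is maximized by uniform distributions and minimized by concentrated distributions.

- Uniform distributions have maximum entropy log₂(5) = 2.3219 bits
- The more "peaked" or concentrated a distribution, the lower its entropy

Entropies:
  H(A) = 0.5732 bits
  H(B) = 2.3219 bits
  H(C) = 2.2178 bits

Ranking: B > C > A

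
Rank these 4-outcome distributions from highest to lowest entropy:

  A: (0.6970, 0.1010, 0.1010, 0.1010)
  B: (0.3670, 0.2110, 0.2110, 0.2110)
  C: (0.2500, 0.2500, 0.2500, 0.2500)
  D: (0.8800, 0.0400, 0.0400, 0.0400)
C > B > A > D

Key insight: Entropy is maximized by uniform distributions and minimized by concentrated distributions.

Entropies:
  H(A) = 1.3652 bits
  H(B) = 1.9516 bits
  H(C) = 2.0000 bits
  H(D) = 0.7196 bits

Ranking: C > B > A > D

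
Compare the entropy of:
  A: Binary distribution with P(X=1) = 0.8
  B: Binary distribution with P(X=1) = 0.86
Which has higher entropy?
A

For binary distributions, entropy is maximized at p=0.5 and decreases as p moves toward 0 or 1.

H(A) = H(0.8) = 0.7219 bits
H(B) = H(0.86) = 0.5842 bits

Distribution A (p=0.8) is closer to uniform (p=0.5), so it has higher entropy.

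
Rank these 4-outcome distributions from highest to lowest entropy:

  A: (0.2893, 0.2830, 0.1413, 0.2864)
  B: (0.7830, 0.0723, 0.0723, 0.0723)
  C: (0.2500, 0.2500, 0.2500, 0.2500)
C > A > B

Key insight: Entropy is maximized by uniform distributions and minimized by concentrated distributions.

- Uniform distributions have maximum entropy log₂(4) = 2.0000 bits
- The more "peaked" or concentrated a distribution, the lower its entropy

Entropies:
  H(A) = 1.9486 bits
  H(B) = 1.0986 bits
  H(C) = 2.0000 bits

Ranking: C > A > B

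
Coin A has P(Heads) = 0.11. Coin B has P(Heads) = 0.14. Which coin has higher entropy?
B

For binary distributions, entropy is maximized at p=0.5 and decreases as p moves toward 0 or 1.

H(A) = H(0.11) = 0.4999 bits
H(B) = H(0.14) = 0.5842 bits

Distribution B (p=0.14) is closer to uniform (p=0.5), so it has higher entropy.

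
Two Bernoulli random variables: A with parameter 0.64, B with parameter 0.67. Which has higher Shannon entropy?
A

For binary distributions, entropy is maximized at p=0.5 and decreases as p moves toward 0 or 1.

H(A) = H(0.64) = 0.9427 bits
H(B) = H(0.67) = 0.9149 bits

Distribution A (p=0.64) is closer to uniform (p=0.5), so it has higher entropy.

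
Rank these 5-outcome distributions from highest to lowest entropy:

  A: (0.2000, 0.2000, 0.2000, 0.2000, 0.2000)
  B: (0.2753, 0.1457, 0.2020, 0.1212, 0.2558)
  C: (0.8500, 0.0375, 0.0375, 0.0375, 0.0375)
A > B > C

Key insight: Entropy is maximized by uniform distributions and minimized by concentrated distributions.

- Uniform distributions have maximum entropy log₂(5) = 2.3219 bits
- The more "peaked" or concentrated a distribution, the lower its entropy

Entropies:
  H(A) = 2.3219 bits
  H(B) = 2.2555 bits
  H(C) = 0.9098 bits

Ranking: A > B > C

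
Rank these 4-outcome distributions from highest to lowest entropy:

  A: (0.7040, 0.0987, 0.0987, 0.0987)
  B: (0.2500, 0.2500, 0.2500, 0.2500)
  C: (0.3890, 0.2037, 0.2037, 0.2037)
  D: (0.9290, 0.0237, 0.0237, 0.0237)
B > C > A > D

Key insight: Entropy is maximized by uniform distributions and minimized by concentrated distributions.

Entropies:
  H(A) = 1.3455 bits
  H(B) = 2.0000 bits
  H(C) = 1.9326 bits
  H(D) = 0.4822 bits

Ranking: B > C > A > D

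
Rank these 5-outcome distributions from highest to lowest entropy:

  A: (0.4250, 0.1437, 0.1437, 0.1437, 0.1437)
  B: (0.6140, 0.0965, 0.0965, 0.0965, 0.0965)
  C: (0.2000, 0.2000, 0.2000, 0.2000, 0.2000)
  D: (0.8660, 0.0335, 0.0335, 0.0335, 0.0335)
C > A > B > D

Key insight: Entropy is maximized by uniform distributions and minimized by concentrated distributions.

Entropies:
  H(A) = 2.1337 bits
  H(B) = 1.7342 bits
  H(C) = 2.3219 bits
  H(D) = 0.8363 bits

Ranking: C > A > B > D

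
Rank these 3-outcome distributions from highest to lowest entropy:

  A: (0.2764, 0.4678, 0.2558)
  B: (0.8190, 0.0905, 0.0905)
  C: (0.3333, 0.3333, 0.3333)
C > A > B

Key insight: Entropy is maximized by uniform distributions and minimized by concentrated distributions.

- Uniform distributions have maximum entropy log₂(3) = 1.5850 bits
- The more "peaked" or concentrated a distribution, the lower its entropy

Entropies:
  H(A) = 1.5286 bits
  H(B) = 0.8633 bits
  H(C) = 1.5850 bits

Ranking: C > A > B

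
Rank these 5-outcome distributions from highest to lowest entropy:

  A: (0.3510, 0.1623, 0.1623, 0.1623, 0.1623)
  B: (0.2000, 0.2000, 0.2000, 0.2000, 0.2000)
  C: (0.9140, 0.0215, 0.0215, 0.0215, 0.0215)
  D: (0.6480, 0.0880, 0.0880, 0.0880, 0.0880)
B > A > D > C

Key insight: Entropy is maximized by uniform distributions and minimized by concentrated distributions.

Entropies:
  H(A) = 2.2330 bits
  H(B) = 2.3219 bits
  H(C) = 0.5950 bits
  H(D) = 1.6398 bits

Ranking: B > A > D > C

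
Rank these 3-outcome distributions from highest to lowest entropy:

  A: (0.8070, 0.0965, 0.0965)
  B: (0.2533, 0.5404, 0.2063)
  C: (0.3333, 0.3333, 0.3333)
C > B > A

Key insight: Entropy is maximized by uniform distributions and minimized by concentrated distributions.

- Uniform distributions have maximum entropy log₂(3) = 1.5850 bits
- The more "peaked" or concentrated a distribution, the lower its entropy

Entropies:
  H(A) = 0.9007 bits
  H(B) = 1.4514 bits
  H(C) = 1.5850 bits

Ranking: C > B > A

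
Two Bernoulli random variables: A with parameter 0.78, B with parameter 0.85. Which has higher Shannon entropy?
A

For binary distributions, entropy is maximized at p=0.5 and decreases as p moves toward 0 or 1.

H(A) = H(0.78) = 0.7602 bits
H(B) = H(0.85) = 0.6098 bits

Distribution A (p=0.78) is closer to uniform (p=0.5), so it has higher entropy.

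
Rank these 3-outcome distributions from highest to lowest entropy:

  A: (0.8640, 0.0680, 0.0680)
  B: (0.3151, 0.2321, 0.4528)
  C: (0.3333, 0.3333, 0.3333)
C > B > A

Key insight: Entropy is maximized by uniform distributions and minimized by concentrated distributions.

- Uniform distributions have maximum entropy log₂(3) = 1.5850 bits
- The more "peaked" or concentrated a distribution, the lower its entropy

Entropies:
  H(A) = 0.7097 bits
  H(B) = 1.5317 bits
  H(C) = 1.5850 bits

Ranking: C > B > A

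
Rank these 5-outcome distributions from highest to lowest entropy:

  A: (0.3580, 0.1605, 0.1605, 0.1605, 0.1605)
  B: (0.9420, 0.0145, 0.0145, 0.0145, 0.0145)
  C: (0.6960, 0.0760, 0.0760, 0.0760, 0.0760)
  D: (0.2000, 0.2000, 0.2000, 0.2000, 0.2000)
D > A > C > B

Key insight: Entropy is maximized by uniform distributions and minimized by concentrated distributions.

Entropies:
  H(A) = 2.2250 bits
  H(B) = 0.4355 bits
  H(C) = 1.4941 bits
  H(D) = 2.3219 bits

Ranking: D > A > C > B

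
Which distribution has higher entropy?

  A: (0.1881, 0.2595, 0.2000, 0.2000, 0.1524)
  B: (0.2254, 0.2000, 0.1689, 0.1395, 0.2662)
A

Both distributions are close to uniform, making this a harder comparison.

H(A) = 2.3008 bits
H(B) = 2.2869 bits

The distribution closer to uniform has higher entropy.
Answer: A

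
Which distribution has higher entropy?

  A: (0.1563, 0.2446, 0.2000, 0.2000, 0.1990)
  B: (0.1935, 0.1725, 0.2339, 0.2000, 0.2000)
B

Both distributions are close to uniform, making this a harder comparison.

H(A) = 2.3078 bits
H(B) = 2.3150 bits

The distribution closer to uniform has higher entropy.
Answer: B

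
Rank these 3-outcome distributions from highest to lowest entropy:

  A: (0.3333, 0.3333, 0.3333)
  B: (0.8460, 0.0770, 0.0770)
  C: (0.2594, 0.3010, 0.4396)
A > C > B

Key insight: Entropy is maximized by uniform distributions and minimized by concentrated distributions.

- Uniform distributions have maximum entropy log₂(3) = 1.5850 bits
- The more "peaked" or concentrated a distribution, the lower its entropy

Entropies:
  H(A) = 1.5850 bits
  H(B) = 0.7738 bits
  H(C) = 1.5476 bits

Ranking: A > C > B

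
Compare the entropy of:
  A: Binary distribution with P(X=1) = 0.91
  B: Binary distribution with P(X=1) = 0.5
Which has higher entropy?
B

For binary distributions, entropy is maximized at p=0.5 and decreases as p moves toward 0 or 1.

H(A) = H(0.91) = 0.4365 bits
H(B) = H(0.5) = 1.0000 bits

Distribution B (p=0.5) is closer to uniform (p=0.5), so it has higher entropy.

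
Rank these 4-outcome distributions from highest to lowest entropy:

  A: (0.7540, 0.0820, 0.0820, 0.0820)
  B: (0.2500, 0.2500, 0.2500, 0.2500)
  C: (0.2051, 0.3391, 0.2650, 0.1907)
B > C > A

Key insight: Entropy is maximized by uniform distributions and minimized by concentrated distributions.

- Uniform distributions have maximum entropy log₂(4) = 2.0000 bits
- The more "peaked" or concentrated a distribution, the lower its entropy

Entropies:
  H(A) = 1.1948 bits
  H(B) = 2.0000 bits
  H(C) = 1.9615 bits

Ranking: B > C > A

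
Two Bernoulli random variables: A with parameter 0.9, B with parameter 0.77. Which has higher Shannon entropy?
B

For binary distributions, entropy is maximized at p=0.5 and decreases as p moves toward 0 or 1.

H(A) = H(0.9) = 0.4690 bits
H(B) = H(0.77) = 0.7780 bits

Distribution B (p=0.77) is closer to uniform (p=0.5), so it has higher entropy.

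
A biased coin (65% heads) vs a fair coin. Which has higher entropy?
Fair coin

The fair coin is uniform (p=0.5), maximizing binary entropy at 1 bit. The biased coin has H(0.65) ≈ 0.934 bits — its outcome is more predictable, so its entropy is lower.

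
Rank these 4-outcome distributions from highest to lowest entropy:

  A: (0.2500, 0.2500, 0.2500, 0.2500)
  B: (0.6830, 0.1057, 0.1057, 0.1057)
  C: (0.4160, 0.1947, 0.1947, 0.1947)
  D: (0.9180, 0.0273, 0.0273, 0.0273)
A > C > B > D

Key insight: Entropy is maximized by uniform distributions and minimized by concentrated distributions.

Entropies:
  H(A) = 2.0000 bits
  H(B) = 1.4035 bits
  H(C) = 1.9052 bits
  H(D) = 0.5392 bits

Ranking: A > C > B > D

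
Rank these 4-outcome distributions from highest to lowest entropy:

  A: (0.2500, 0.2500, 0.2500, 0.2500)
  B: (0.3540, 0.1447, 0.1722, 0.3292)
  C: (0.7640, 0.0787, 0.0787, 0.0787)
A > B > C

Key insight: Entropy is maximized by uniform distributions and minimized by concentrated distributions.

- Uniform distributions have maximum entropy log₂(4) = 2.0000 bits
- The more "peaked" or concentrated a distribution, the lower its entropy

Entropies:
  H(A) = 2.0000 bits
  H(B) = 1.8985 bits
  H(C) = 1.1624 bits

Ranking: A > B > C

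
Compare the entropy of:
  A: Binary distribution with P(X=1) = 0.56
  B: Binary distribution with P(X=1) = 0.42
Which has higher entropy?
A

For binary distributions, entropy is maximized at p=0.5 and decreases as p moves toward 0 or 1.

H(A) = H(0.56) = 0.9896 bits
H(B) = H(0.42) = 0.9815 bits

Distribution A (p=0.56) is closer to uniform (p=0.5), so it has higher entropy.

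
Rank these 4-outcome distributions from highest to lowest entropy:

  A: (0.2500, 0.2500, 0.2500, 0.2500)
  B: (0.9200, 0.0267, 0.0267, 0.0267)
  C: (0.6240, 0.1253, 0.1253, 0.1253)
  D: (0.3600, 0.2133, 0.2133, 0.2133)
A > D > C > B

Key insight: Entropy is maximized by uniform distributions and minimized by concentrated distributions.

Entropies:
  H(A) = 2.0000 bits
  H(B) = 0.5290 bits
  H(C) = 1.5511 bits
  H(D) = 1.9571 bits

Ranking: A > D > C > B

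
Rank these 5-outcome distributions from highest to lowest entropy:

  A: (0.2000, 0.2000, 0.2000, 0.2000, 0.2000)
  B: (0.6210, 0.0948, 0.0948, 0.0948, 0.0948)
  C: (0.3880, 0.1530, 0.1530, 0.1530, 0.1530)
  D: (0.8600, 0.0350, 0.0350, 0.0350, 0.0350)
A > C > B > D

Key insight: Entropy is maximized by uniform distributions and minimized by concentrated distributions.

Entropies:
  H(A) = 2.3219 bits
  H(B) = 1.7153 bits
  H(C) = 2.1875 bits
  H(D) = 0.8642 bits

Ranking: A > C > B > D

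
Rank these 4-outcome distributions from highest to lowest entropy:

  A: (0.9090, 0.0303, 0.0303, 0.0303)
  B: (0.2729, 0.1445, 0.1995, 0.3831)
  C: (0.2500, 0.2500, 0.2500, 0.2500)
C > B > A

Key insight: Entropy is maximized by uniform distributions and minimized by concentrated distributions.

- Uniform distributions have maximum entropy log₂(4) = 2.0000 bits
- The more "peaked" or concentrated a distribution, the lower its entropy

Entropies:
  H(A) = 0.5840 bits
  H(B) = 1.9088 bits
  H(C) = 2.0000 bits

Ranking: C > B > A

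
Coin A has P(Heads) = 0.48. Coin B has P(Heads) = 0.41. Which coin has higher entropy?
A

For binary distributions, entropy is maximized at p=0.5 and decreases as p moves toward 0 or 1.

H(A) = H(0.48) = 0.9988 bits
H(B) = H(0.41) = 0.9765 bits

Distribution A (p=0.48) is closer to uniform (p=0.5), so it has higher entropy.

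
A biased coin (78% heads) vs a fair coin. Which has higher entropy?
Fair coin

The fair coin is uniform (p=0.5), maximizing binary entropy at 1 bit. The biased coin has H(0.78) ≈ 0.760 bits — its outcome is more predictable, so its entropy is lower.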